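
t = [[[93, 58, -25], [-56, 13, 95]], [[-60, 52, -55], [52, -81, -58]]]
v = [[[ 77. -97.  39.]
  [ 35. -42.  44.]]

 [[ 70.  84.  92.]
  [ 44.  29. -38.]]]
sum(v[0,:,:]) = 56.0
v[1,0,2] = 92.0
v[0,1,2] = 44.0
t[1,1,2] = -58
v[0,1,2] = 44.0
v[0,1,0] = 35.0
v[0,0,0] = 77.0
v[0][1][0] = 35.0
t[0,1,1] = 13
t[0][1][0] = -56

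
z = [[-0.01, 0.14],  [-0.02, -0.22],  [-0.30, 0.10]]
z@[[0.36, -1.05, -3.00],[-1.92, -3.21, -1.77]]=[[-0.27, -0.44, -0.22], [0.42, 0.73, 0.45], [-0.3, -0.01, 0.72]]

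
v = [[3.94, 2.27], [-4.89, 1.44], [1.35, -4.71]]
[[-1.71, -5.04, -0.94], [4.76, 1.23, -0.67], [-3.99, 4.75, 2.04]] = v@[[-0.79,-0.60,0.01], [0.62,-1.18,-0.43]]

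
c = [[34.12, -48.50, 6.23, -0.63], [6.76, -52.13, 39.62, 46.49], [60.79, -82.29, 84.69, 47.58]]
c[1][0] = 6.76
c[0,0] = 34.12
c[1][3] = 46.49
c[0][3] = -0.63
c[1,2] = 39.62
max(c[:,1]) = -48.5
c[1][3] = 46.49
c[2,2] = 84.69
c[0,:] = [34.12, -48.5, 6.23, -0.63]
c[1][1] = -52.13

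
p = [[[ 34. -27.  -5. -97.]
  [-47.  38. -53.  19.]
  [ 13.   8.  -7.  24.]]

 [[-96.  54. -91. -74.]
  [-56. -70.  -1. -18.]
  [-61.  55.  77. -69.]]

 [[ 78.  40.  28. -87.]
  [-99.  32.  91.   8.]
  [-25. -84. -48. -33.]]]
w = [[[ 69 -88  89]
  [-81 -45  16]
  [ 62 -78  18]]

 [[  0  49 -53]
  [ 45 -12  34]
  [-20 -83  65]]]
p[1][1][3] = -18.0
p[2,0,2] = 28.0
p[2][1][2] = 91.0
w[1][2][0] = -20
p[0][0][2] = -5.0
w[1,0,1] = 49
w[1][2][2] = 65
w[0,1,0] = -81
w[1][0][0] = 0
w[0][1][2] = 16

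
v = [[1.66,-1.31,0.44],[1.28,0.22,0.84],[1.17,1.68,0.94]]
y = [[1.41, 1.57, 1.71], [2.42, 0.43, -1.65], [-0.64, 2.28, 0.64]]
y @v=[[6.35, 1.37, 3.55],[2.64, -5.85, -0.12],[2.60, 2.42, 2.24]]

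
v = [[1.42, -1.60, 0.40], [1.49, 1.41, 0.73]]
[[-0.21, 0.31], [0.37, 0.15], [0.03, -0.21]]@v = [[0.16, 0.77, 0.14], [0.75, -0.38, 0.26], [-0.27, -0.34, -0.14]]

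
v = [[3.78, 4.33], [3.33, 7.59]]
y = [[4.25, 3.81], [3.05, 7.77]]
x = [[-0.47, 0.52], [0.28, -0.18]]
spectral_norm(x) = 0.77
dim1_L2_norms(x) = [0.7, 0.33]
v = x + y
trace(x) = -0.65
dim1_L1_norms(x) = [0.99, 0.46]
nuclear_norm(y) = 12.04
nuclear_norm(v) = 11.41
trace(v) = 11.37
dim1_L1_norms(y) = [8.06, 10.82]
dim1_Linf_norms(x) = [0.52, 0.28]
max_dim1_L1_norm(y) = 10.82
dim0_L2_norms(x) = [0.55, 0.55]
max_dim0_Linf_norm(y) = 7.77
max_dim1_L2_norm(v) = 8.29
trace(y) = 12.02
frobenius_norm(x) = 0.78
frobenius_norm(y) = 10.11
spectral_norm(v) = 9.98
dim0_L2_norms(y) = [5.23, 8.65]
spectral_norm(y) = 9.88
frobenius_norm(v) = 10.09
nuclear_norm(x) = 0.85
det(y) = 21.40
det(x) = -0.06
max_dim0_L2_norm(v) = 8.74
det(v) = 14.27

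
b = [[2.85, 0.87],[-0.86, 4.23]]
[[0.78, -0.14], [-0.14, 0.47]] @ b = [[2.34, 0.09], [-0.80, 1.87]]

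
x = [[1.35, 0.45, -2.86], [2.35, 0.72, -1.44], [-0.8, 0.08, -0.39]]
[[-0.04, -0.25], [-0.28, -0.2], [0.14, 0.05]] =x@[[-0.15, -0.08], [-0.02, 0.12], [-0.06, 0.07]]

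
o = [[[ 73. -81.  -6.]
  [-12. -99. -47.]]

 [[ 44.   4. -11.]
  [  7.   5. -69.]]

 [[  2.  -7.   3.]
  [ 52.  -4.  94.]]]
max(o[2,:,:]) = 94.0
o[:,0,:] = [[73.0, -81.0, -6.0], [44.0, 4.0, -11.0], [2.0, -7.0, 3.0]]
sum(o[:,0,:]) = 21.0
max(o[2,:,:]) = 94.0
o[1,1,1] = 5.0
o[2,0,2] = 3.0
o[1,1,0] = 7.0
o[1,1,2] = -69.0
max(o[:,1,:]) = 94.0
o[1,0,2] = -11.0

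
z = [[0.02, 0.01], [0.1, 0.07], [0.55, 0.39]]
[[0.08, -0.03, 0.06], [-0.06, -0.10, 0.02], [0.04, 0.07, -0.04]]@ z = [[0.03, 0.02], [-0.00, 0.0], [-0.01, -0.01]]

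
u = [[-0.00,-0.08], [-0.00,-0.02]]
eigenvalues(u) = [-0.0, -0.02]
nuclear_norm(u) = 0.08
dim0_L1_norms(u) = [0.0, 0.1]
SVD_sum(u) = [[0.0, -0.08], [0.0, -0.02]] + [[-0.00, -0.00],  [0.00, -0.0]]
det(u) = 0.00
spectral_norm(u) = 0.08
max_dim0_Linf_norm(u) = 0.08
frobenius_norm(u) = 0.08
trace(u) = -0.02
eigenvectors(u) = [[1.0,0.97], [0.00,0.24]]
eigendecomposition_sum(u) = [[-0.0, 0.00], [-0.00, -0.0]] + [[-0.0, -0.08], [-0.0, -0.02]]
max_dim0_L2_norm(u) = 0.08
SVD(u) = [[0.97, -0.24], [0.24, 0.97]] @ diag([0.08246211251235322, -0.0]) @ [[-0.00, -1.0], [-1.0, 0.00]]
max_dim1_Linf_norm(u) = 0.08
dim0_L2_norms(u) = [0.0, 0.08]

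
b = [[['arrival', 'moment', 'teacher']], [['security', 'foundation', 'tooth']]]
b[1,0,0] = 'security'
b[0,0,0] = 'arrival'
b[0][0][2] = 'teacher'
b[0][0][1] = 'moment'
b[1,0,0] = 'security'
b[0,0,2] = 'teacher'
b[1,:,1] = ['foundation']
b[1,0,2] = 'tooth'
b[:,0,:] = [['arrival', 'moment', 'teacher'], ['security', 'foundation', 'tooth']]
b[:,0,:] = [['arrival', 'moment', 'teacher'], ['security', 'foundation', 'tooth']]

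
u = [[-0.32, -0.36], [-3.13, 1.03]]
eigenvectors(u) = [[-0.53, 0.18],[-0.85, -0.98]]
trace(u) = 0.71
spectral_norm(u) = 3.30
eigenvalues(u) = [-0.9, 1.61]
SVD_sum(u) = [[-0.19, 0.06], [-3.14, 1.01]] + [[-0.13,-0.42], [0.01,0.02]]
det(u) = -1.46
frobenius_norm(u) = 3.33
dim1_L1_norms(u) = [0.68, 4.16]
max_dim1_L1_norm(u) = 4.16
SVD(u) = [[-0.06, -1.0], [-1.00, 0.06]] @ diag([3.300775114338804, 0.44122969591999534]) @ [[0.95, -0.31], [0.31, 0.95]]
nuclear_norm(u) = 3.74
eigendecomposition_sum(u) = [[-0.69, -0.13],[-1.12, -0.21]] + [[0.37, -0.23],[-2.01, 1.24]]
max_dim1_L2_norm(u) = 3.3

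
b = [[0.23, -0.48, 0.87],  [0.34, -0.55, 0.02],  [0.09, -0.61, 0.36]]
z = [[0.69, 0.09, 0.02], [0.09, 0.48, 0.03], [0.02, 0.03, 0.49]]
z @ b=[[0.19,-0.39,0.61], [0.19,-0.33,0.10], [0.06,-0.32,0.19]]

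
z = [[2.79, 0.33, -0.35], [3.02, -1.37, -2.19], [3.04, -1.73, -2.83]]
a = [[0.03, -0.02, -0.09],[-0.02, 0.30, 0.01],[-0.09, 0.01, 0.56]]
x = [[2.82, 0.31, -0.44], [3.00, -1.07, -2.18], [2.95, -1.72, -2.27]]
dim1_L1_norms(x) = [3.57, 6.25, 6.94]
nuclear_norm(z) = 8.32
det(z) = 1.24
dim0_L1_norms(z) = [8.85, 3.43, 5.37]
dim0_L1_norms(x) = [8.77, 3.1, 4.89]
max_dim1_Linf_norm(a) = 0.56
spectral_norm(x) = 6.09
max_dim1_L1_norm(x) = 6.94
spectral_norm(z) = 6.38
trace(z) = -1.41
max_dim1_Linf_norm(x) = 3.0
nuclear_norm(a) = 0.89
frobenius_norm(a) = 0.65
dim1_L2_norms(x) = [2.87, 3.86, 4.1]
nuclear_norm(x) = 8.03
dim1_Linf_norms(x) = [2.82, 3.0, 2.95]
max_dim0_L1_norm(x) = 8.77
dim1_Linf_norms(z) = [2.79, 3.02, 3.04]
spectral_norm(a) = 0.58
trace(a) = 0.89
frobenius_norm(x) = 6.32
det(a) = 0.00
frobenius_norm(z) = 6.64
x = a + z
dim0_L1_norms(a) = [0.14, 0.33, 0.66]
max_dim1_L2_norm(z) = 4.5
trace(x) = -0.52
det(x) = -2.73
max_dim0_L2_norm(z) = 5.11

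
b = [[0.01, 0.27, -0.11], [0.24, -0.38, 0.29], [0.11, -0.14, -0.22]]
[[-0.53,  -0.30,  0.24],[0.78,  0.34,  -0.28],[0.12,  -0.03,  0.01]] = b @ [[-0.13, -0.55, 0.40], [-1.75, -0.91, 0.74], [0.50, 0.43, -0.32]]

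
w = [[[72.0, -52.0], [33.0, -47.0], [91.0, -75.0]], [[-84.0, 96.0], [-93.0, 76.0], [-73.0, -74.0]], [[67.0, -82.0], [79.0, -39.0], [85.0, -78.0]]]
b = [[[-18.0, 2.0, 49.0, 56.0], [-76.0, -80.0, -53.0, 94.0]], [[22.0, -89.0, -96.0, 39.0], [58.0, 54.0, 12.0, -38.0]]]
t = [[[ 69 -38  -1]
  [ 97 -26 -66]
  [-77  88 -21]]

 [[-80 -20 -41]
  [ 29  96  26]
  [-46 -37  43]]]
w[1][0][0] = -84.0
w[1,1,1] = 76.0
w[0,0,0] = 72.0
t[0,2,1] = 88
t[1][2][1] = -37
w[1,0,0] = -84.0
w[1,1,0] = -93.0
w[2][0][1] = -82.0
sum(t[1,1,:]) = 151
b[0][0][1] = 2.0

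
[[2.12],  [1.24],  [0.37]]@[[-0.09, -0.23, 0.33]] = [[-0.19, -0.49, 0.7], [-0.11, -0.29, 0.41], [-0.03, -0.09, 0.12]]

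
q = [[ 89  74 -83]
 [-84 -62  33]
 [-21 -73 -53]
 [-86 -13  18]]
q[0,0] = 89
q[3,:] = [-86, -13, 18]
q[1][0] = -84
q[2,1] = -73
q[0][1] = 74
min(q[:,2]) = -83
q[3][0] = -86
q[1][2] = 33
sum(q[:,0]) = -102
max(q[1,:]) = 33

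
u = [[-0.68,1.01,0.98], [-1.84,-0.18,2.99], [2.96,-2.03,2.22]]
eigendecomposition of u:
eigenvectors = [[(0.2-0.35j), 0.20+0.35j, (0.41+0j)], [(0.81+0j), (0.81-0j), 0.55+0.00j], [(0.03+0.41j), (0.03-0.41j), (0.72+0j)]]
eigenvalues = [(-0.51+2.32j), (-0.51-2.32j), (2.37+0j)]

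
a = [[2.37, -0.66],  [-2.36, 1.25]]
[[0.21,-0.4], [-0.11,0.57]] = a @ [[0.14, -0.09], [0.18, 0.29]]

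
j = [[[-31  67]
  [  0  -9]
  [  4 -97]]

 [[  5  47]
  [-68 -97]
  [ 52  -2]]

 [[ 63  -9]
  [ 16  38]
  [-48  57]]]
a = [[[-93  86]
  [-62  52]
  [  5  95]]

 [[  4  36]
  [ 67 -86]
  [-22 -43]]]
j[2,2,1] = 57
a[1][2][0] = -22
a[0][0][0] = -93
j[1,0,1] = 47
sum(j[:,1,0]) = -52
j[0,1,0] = 0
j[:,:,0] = [[-31, 0, 4], [5, -68, 52], [63, 16, -48]]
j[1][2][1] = -2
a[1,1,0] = 67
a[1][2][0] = -22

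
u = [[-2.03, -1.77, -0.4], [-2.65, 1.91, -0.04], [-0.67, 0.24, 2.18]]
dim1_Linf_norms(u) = [2.03, 2.65, 2.18]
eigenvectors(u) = [[-0.88, -0.32, 0.0], [-0.47, 0.79, -0.23], [-0.09, 0.52, 0.97]]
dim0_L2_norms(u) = [3.4, 2.62, 2.22]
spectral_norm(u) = 3.49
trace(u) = 2.06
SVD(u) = [[-0.38, 0.90, 0.23], [-0.88, -0.27, -0.38], [-0.28, -0.35, 0.9]] @ diag([3.4929545486741715, 2.603349557666617, 2.0896745204680673]) @ [[0.94, -0.31, -0.12], [-0.33, -0.84, -0.42], [-0.03, -0.44, 0.90]]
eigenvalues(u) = [-3.02, 2.96, 2.12]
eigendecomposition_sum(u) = [[-2.52, -0.89, -0.20], [-1.36, -0.48, -0.11], [-0.26, -0.09, -0.02]] + [[0.49, -0.87, -0.21], [-1.2, 2.14, 0.51], [-0.79, 1.4, 0.33]] + [[0.0, -0.00, 0.01],[-0.09, 0.25, -0.44],[0.38, -1.07, 1.87]]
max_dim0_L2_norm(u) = 3.4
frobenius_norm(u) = 4.83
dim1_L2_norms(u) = [2.72, 3.27, 2.29]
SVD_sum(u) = [[-1.24,0.41,0.16], [-2.91,0.96,0.37], [-0.91,0.30,0.12]] + [[-0.78, -1.97, -0.99],[0.24, 0.6, 0.3],[0.3, 0.76, 0.38]] + [[-0.02, -0.21, 0.44], [0.03, 0.35, -0.71], [-0.06, -0.82, 1.68]]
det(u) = -19.00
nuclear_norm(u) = 8.19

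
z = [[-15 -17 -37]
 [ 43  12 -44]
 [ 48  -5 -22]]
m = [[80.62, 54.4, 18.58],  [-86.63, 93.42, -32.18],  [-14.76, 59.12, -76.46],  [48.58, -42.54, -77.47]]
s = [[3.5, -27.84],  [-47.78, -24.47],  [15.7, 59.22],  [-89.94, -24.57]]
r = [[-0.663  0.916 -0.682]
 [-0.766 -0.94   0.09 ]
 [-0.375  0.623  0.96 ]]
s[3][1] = -24.57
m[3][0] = 48.58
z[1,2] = -44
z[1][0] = 43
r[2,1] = 0.623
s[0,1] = -27.84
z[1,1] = 12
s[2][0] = 15.7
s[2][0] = 15.7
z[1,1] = 12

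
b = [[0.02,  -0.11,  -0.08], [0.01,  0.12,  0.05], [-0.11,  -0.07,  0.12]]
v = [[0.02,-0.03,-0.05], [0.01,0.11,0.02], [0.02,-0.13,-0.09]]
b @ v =[[-0.0,-0.00,0.00],[0.0,0.01,-0.00],[-0.0,-0.02,-0.01]]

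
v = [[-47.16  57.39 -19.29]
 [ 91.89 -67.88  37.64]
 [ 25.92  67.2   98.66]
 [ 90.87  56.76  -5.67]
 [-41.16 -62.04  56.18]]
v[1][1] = -67.88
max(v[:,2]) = 98.66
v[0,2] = -19.29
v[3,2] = -5.67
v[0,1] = 57.39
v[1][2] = 37.64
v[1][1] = -67.88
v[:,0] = [-47.16, 91.89, 25.92, 90.87, -41.16]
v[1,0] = 91.89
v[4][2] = 56.18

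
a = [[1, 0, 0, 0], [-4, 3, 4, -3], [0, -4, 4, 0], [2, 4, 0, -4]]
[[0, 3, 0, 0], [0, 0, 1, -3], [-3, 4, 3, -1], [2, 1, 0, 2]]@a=[[-12, 9, 12, -9], [-6, -16, 4, 12], [-21, -4, 28, -8], [2, 11, 4, -11]]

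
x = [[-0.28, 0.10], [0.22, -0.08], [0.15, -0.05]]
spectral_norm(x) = 0.41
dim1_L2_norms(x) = [0.3, 0.23, 0.16]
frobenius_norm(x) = 0.41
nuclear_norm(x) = 0.41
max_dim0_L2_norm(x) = 0.39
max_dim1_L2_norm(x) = 0.3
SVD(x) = [[-0.72, 0.11], [0.57, -0.46], [0.39, 0.88]] @ diag([0.41010627545120115, 0.003583690213111077]) @ [[0.94, -0.34], [0.34, 0.94]]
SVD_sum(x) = [[-0.28, 0.1], [0.22, -0.08], [0.15, -0.05]] + [[0.0,0.0], [-0.00,-0.00], [0.00,0.0]]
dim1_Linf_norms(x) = [0.28, 0.22, 0.15]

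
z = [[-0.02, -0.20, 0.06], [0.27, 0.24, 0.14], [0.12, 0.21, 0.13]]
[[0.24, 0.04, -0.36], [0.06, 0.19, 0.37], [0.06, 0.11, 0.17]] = z @[[0.01, 0.47, 1.18], [-0.71, -0.07, 1.17], [1.62, 0.54, -1.66]]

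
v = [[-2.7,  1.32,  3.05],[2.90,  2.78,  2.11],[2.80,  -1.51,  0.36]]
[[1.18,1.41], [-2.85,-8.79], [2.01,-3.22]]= v @ [[-0.19, -1.64],[-1.48, -1.04],[0.86, -0.54]]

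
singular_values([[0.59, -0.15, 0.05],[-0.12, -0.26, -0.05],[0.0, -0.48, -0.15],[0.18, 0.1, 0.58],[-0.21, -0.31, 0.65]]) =[0.89, 0.67, 0.63]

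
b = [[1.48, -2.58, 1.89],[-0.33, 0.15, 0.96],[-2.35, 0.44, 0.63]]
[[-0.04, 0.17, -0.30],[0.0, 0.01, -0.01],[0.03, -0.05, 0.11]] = b @ [[-0.01,0.02,-0.04], [0.01,-0.04,0.07], [-0.00,0.02,-0.03]]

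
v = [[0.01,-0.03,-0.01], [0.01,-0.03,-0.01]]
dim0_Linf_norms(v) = [0.01, 0.03, 0.01]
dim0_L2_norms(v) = [0.01, 0.04, 0.01]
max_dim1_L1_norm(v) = 0.05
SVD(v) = [[-0.71, -0.71],[-0.71, 0.71]] @ diag([0.046904157598234304, 1.738273647408349e-18]) @ [[-0.3, 0.90, 0.3], [0.83, 0.10, 0.55]]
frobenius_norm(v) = 0.05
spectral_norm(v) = 0.05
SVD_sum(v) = [[0.01, -0.03, -0.01], [0.01, -0.03, -0.01]] + [[-0.0, -0.0, -0.0], [0.00, 0.00, 0.0]]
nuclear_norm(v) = 0.05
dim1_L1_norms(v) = [0.05, 0.05]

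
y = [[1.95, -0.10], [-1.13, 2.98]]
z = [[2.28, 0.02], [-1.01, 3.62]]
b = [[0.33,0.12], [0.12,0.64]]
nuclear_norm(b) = 0.97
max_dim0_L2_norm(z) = 3.62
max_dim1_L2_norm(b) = 0.65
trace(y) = 4.93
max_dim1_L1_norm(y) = 4.11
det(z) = 8.27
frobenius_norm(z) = 4.40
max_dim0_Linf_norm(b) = 0.64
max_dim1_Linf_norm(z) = 3.62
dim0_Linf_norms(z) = [2.28, 3.62]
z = y + b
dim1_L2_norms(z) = [2.28, 3.76]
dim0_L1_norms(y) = [3.08, 3.08]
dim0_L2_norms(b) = [0.35, 0.65]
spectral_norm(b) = 0.68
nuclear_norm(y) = 5.04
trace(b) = 0.97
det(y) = 5.70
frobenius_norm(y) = 3.74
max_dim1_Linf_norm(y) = 2.98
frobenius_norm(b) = 0.74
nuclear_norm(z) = 5.99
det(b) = 0.20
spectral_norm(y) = 3.32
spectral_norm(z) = 3.83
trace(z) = 5.90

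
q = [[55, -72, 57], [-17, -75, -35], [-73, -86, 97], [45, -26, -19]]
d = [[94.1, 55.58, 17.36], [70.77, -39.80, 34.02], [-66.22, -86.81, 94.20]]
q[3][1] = -26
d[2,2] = 94.2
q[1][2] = -35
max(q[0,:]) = 57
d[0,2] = 17.36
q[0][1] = -72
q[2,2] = 97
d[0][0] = 94.1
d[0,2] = 17.36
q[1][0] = -17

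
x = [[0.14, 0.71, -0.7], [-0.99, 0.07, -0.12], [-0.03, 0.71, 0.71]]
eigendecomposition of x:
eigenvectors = [[(-0.1+0.64j),-0.10-0.64j,(-0.41+0j)],  [(-0.67+0j),-0.67-0.00j,(0.33+0j)],  [0.21+0.31j,0.21-0.31j,0.85+0.00j]]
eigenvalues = [(-0.04+1j), (-0.04-1j), (1+0j)]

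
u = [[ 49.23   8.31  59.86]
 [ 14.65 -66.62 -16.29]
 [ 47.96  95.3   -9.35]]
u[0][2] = 59.86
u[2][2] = -9.35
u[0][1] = 8.31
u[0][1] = 8.31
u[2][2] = -9.35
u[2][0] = 47.96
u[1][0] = 14.65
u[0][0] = 49.23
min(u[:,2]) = -16.29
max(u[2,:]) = 95.3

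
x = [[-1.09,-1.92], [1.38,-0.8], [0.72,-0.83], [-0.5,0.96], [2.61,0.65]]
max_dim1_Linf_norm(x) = 2.61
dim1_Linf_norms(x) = [1.92, 1.38, 0.83, 0.96, 2.61]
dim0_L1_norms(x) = [6.3, 5.16]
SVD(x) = [[-0.49, -0.61], [0.32, -0.49], [0.13, -0.42], [-0.05, 0.44], [0.80, -0.08]] @ diag([3.347576983266679, 2.413737421738984]) @ [[0.95,  0.31], [-0.31,  0.95]]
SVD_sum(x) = [[-1.56, -0.52], [1.0, 0.33], [0.40, 0.13], [-0.16, -0.05], [2.55, 0.84]] + [[0.47, -1.4], [0.38, -1.13], [0.32, -0.96], [-0.34, 1.01], [0.06, -0.19]]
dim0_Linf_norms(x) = [2.61, 1.92]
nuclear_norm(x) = 5.76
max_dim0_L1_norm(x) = 6.3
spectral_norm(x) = 3.35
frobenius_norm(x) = 4.13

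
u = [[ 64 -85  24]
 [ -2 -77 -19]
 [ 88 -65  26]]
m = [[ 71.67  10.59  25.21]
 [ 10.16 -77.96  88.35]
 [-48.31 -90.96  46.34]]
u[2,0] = 88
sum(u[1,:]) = -98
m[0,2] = 25.21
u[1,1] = -77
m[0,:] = [71.67, 10.59, 25.21]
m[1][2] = 88.35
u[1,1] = -77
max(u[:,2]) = 26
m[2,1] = -90.96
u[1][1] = -77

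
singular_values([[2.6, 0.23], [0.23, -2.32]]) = [2.61, 2.33]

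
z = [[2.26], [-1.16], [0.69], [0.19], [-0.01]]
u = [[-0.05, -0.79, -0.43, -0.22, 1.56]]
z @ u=[[-0.11, -1.79, -0.97, -0.50, 3.53], [0.06, 0.92, 0.5, 0.26, -1.81], [-0.03, -0.55, -0.30, -0.15, 1.08], [-0.01, -0.15, -0.08, -0.04, 0.30], [0.00, 0.01, 0.0, 0.0, -0.02]]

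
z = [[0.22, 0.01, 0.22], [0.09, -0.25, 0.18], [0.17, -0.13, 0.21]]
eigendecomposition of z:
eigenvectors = [[-0.78,-0.68,0.22], [-0.27,0.26,-0.90], [-0.56,0.69,-0.38]]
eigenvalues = [0.38, -0.01, -0.2]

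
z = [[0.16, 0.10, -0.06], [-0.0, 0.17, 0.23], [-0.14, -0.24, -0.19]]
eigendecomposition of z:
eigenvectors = [[-0.45-0.46j, (-0.45+0.46j), 0.48+0.00j], [0.66+0.00j, (0.66-0j), (-0.64+0j)], [(-0.22+0.31j), (-0.22-0.31j), (0.6+0j)]]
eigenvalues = [(0.09+0.11j), (0.09-0.11j), (-0.05+0j)]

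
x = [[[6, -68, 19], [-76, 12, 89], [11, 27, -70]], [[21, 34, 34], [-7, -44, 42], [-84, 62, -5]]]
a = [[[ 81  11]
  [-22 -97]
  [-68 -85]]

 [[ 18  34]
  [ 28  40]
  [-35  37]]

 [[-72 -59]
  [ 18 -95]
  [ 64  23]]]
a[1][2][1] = 37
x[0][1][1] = 12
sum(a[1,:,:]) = 122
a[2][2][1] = 23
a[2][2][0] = 64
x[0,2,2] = -70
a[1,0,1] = 34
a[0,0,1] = 11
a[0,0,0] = 81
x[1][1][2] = 42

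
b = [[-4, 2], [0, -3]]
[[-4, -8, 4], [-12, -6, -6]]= b @[[3, 3, 0], [4, 2, 2]]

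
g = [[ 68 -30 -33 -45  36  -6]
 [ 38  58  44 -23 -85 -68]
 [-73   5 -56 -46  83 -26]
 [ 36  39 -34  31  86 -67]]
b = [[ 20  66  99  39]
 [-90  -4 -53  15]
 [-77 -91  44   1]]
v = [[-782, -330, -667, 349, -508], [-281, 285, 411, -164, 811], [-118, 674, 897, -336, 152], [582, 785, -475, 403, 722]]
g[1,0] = 38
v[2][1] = 674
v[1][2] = 411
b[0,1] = 66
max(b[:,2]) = 99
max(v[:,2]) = 897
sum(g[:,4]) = 120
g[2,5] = -26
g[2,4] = 83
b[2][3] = 1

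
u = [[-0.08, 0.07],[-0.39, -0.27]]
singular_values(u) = [0.48, 0.1]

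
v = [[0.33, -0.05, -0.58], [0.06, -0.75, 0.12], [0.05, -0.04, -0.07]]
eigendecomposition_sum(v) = [[0.33, 0.01, -0.62], [0.03, 0.00, -0.05], [0.05, 0.0, -0.09]] + [[-0.0, -0.00, 0.03], [-0.0, -0.0, 0.00], [-0.00, -0.0, 0.02]] + [[0.0, -0.06, 0.01], [0.03, -0.75, 0.16], [0.00, -0.04, 0.01]]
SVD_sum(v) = [[-0.00, 0.06, -0.01], [0.04, -0.74, 0.16], [0.0, -0.03, 0.01]] + [[0.33,-0.11,-0.57],[0.02,-0.01,-0.04],[0.05,-0.01,-0.08]] + [[-0.00, -0.00, -0.0], [-0.00, -0.00, -0.00], [0.00, 0.0, 0.0]]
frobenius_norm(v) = 1.02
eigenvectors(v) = [[0.99, -0.87, -0.08], [0.08, -0.14, -1.0], [0.15, -0.47, -0.05]]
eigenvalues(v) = [0.24, 0.01, -0.74]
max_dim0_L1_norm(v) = 0.84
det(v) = -0.00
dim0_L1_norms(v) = [0.44, 0.84, 0.77]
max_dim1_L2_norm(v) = 0.76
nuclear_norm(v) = 1.44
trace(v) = -0.49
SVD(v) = [[0.08,0.99,-0.13], [-1.0,0.07,-0.04], [-0.03,0.13,0.99]] @ diag([0.7630845566842844, 0.6745275933296361, 0.0038059409977327795]) @ [[-0.05,  0.98,  -0.21], [0.50,  -0.16,  -0.85], [0.86,  0.15,  0.48]]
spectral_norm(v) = 0.76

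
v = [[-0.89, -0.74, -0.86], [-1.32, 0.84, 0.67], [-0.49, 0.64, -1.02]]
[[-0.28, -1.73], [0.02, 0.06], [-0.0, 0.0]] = v @[[0.12, 0.78], [0.17, 1.06], [0.05, 0.29]]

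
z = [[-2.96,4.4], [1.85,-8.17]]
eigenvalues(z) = [-1.7, -9.43]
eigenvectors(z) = [[0.96, -0.56], [0.27, 0.83]]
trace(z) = -11.13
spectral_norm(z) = 9.78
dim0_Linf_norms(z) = [2.96, 8.17]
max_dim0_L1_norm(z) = 12.57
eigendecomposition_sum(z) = [[-1.42, -0.97],[-0.41, -0.28]] + [[-1.54, 5.37],[2.26, -7.89]]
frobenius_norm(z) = 9.91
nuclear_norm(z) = 11.42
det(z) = 16.04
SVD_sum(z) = [[-1.63, 4.85],[2.66, -7.9]] + [[-1.33,  -0.45], [-0.81,  -0.27]]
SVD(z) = [[-0.52, 0.85], [0.85, 0.52]] @ diag([9.777561870291962, 1.6408180498192992]) @ [[0.32, -0.95], [-0.95, -0.32]]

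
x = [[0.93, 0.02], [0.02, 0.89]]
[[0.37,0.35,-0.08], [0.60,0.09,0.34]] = x@[[0.38, 0.37, -0.09], [0.66, 0.09, 0.38]]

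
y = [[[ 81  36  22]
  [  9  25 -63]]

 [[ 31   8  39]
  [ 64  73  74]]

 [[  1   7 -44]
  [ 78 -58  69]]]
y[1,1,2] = 74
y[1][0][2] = 39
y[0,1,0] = 9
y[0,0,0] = 81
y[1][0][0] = 31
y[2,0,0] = 1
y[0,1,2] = -63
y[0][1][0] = 9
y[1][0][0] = 31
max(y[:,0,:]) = 81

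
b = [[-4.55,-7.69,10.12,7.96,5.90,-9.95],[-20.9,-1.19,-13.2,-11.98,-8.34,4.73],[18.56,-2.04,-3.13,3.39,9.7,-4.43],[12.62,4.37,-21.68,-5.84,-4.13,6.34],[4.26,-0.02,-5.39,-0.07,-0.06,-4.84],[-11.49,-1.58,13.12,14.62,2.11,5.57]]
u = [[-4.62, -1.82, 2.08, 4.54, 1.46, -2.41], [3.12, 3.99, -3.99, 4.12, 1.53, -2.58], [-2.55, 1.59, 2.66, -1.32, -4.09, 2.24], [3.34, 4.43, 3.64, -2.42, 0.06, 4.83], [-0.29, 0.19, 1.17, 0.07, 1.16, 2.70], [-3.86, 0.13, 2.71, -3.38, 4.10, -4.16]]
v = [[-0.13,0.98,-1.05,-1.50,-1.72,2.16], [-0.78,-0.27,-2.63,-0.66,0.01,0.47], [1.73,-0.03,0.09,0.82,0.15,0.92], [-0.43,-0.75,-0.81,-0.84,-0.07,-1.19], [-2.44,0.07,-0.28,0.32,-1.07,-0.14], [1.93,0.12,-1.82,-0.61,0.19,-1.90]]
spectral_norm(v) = 4.13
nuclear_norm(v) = 14.47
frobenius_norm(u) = 17.77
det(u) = 20377.01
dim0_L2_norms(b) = [33.34, 9.29, 30.95, 21.59, 14.83, 15.35]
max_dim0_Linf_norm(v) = 2.63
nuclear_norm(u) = 38.50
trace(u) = -3.39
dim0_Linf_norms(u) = [4.62, 4.43, 3.99, 4.54, 4.1, 4.83]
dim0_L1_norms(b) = [72.38, 16.89, 66.64, 43.86, 30.24, 35.86]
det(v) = 49.42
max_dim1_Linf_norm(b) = 21.68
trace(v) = -4.12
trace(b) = -9.20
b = u @ v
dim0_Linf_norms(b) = [20.9, 7.69, 21.68, 14.62, 9.7, 9.95]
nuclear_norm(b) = 103.62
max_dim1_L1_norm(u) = 19.33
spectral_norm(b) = 39.22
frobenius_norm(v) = 6.83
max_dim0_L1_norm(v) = 7.44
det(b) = 1006339.96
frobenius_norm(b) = 55.47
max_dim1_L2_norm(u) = 8.56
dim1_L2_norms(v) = [3.46, 2.87, 2.13, 1.88, 2.7, 3.33]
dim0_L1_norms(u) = [17.78, 12.15, 16.25, 15.85, 12.4, 18.92]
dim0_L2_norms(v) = [3.67, 1.27, 3.47, 2.13, 2.04, 3.28]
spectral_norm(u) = 11.16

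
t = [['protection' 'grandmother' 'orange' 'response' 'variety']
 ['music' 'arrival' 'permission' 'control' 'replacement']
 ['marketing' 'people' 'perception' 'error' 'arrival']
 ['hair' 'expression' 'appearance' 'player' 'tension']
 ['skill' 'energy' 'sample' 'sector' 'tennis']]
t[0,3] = 'response'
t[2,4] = 'arrival'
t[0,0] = 'protection'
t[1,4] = 'replacement'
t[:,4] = ['variety', 'replacement', 'arrival', 'tension', 'tennis']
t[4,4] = 'tennis'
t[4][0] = 'skill'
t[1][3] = 'control'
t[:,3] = ['response', 'control', 'error', 'player', 'sector']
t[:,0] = ['protection', 'music', 'marketing', 'hair', 'skill']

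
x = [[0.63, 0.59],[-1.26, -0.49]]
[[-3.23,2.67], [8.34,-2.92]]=x @ [[-7.67, 0.95], [2.71, 3.51]]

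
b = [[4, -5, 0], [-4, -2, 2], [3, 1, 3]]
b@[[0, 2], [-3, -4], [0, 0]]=[[15, 28], [6, 0], [-3, 2]]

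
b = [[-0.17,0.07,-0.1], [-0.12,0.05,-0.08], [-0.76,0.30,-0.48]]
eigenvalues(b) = [-0.59, -0.01, 0.0]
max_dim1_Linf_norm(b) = 0.76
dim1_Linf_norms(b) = [0.17, 0.12, 0.76]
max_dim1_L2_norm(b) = 0.95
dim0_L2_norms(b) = [0.79, 0.31, 0.5]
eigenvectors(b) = [[0.2, 0.39, -0.44], [0.16, -0.35, -0.89], [0.97, -0.85, 0.14]]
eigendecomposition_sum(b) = [[-0.16, 0.06, -0.10], [-0.13, 0.05, -0.08], [-0.78, 0.31, -0.48]] + [[-0.01, 0.0, 0.00], [0.01, -0.00, -0.00], [0.02, -0.01, -0.0]] + [[0.0, 0.0, -0.00], [0.0, 0.0, -0.0], [-0.00, -0.0, 0.0]]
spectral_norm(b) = 0.98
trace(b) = -0.60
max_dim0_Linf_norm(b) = 0.76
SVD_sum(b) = [[-0.17, 0.07, -0.11], [-0.12, 0.05, -0.08], [-0.76, 0.3, -0.48]] + [[-0.0, 0.0, 0.01], [0.0, -0.0, -0.00], [0.0, -0.0, -0.00]] + [[0.0, 0.00, -0.00], [0.00, 0.00, -0.00], [-0.00, -0.0, 0.0]]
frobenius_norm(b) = 0.98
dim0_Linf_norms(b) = [0.76, 0.3, 0.48]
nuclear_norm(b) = 0.99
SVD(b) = [[-0.21, 0.92, -0.32],  [-0.16, -0.36, -0.92],  [-0.96, -0.15, 0.22]] @ diag([0.9823600496224634, 0.007650901530226205, 0.003193213354284338]) @ [[0.80, -0.32, 0.51], [-0.38, 0.38, 0.84], [-0.46, -0.87, 0.18]]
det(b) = 0.00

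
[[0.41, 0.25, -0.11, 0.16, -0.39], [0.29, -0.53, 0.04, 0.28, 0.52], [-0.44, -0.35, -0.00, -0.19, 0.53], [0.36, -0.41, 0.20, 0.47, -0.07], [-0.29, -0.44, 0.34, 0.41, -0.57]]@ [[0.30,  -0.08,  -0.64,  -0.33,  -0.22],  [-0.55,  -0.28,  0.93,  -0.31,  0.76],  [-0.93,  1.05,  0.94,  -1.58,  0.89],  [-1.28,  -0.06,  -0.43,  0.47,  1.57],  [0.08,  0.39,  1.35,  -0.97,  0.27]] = [[-0.15, -0.38, -0.73, 0.41, 0.15], [0.02, 0.35, -0.06, -0.37, 0.15], [0.35, 0.35, 0.75, -0.35, -0.32], [-0.46, 0.24, -0.72, -0.02, 0.51], [-0.73, 0.26, -0.85, 0.44, 0.52]]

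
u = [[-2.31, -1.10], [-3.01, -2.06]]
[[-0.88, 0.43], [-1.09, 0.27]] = u@[[0.43, -0.41], [-0.10, 0.47]]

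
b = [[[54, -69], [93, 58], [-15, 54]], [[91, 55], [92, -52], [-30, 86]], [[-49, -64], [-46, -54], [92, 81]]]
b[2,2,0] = 92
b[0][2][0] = -15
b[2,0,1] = -64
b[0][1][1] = 58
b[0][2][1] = 54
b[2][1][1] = -54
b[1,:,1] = [55, -52, 86]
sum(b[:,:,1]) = 95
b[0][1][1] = 58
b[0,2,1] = 54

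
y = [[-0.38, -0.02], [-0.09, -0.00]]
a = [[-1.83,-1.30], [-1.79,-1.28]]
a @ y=[[0.81, 0.04], [0.8, 0.04]]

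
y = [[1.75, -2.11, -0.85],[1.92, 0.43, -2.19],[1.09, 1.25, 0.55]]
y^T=[[1.75, 1.92, 1.09], [-2.11, 0.43, 1.25], [-0.85, -2.19, 0.55]]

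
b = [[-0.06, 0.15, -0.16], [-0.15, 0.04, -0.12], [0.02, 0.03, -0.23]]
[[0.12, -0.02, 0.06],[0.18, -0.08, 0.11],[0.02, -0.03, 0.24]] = b @ [[-1.02, 0.44, -0.04], [0.23, 0.21, -0.88], [-0.15, 0.18, -1.16]]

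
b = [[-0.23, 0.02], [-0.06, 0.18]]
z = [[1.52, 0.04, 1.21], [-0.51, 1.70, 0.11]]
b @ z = [[-0.36, 0.02, -0.28],[-0.18, 0.3, -0.05]]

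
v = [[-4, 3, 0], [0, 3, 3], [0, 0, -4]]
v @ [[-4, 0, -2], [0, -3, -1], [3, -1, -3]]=[[16, -9, 5], [9, -12, -12], [-12, 4, 12]]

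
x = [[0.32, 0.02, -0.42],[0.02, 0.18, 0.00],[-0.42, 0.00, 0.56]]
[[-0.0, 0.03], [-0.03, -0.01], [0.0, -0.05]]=x@[[0.25, 0.15], [-0.18, -0.09], [0.19, 0.03]]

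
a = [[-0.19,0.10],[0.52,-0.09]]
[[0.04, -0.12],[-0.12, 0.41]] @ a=[[-0.07, 0.01], [0.24, -0.05]]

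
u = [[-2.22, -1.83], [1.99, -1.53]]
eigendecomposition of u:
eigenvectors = [[(0.13-0.68j), (0.13+0.68j)],  [(-0.72+0j), -0.72-0.00j]]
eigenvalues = [(-1.88+1.88j), (-1.88-1.88j)]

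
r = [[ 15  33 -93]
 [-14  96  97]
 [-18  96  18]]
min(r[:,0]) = -18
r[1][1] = 96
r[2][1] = 96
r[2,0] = -18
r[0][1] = 33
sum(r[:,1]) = 225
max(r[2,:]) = 96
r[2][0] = -18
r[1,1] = 96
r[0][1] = 33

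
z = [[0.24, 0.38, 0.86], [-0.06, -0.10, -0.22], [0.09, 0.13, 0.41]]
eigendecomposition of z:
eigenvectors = [[-0.89, 0.97, -0.87], [0.22, -0.17, 0.50], [-0.40, -0.17, 0.03]]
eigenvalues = [0.54, 0.02, -0.01]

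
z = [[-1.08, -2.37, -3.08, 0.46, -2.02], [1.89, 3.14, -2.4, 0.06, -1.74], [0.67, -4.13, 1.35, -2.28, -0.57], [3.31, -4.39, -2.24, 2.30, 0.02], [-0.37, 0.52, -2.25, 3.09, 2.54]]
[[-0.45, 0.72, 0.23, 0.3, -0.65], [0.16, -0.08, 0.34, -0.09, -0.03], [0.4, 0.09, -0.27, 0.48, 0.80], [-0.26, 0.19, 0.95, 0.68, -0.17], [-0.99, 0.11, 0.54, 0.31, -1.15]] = z @ [[0.12, -0.11, 0.11, 0.06, 0.17],[0.03, -0.07, -0.02, -0.1, -0.01],[0.18, -0.10, -0.07, -0.19, 0.18],[-0.05, 0.01, 0.15, -0.17, -0.16],[-0.16, -0.06, -0.01, 0.19, -0.07]]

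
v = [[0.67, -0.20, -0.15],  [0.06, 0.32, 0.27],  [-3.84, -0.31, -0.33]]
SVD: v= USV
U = [[-0.16, 0.61, 0.77], [-0.03, -0.79, 0.62], [0.99, 0.08, 0.14]]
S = [3.92, 0.52, 0.0]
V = [[-0.99, -0.07, -0.08], [0.11, -0.77, -0.63], [-0.01, -0.64, 0.77]]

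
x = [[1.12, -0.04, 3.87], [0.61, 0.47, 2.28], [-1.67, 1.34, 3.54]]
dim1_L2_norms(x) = [4.03, 2.41, 4.14]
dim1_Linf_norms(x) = [3.87, 2.28, 3.54]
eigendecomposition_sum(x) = [[(1.03+3.73j),-0.65-2.89j,(1.8-4.14j)], [(0.96+2.48j),-0.64-1.93j,0.95-2.95j], [-0.87+1.35j,(0.71-1.01j),(1.78-0.59j)]] + [[(1.03-3.73j), (-0.65+2.89j), (1.8+4.14j)], [(0.96-2.48j), (-0.64+1.93j), (0.95+2.95j)], [-0.87-1.35j, (0.71+1.01j), (1.78+0.59j)]] + [[(-0.94+0j), (1.26-0j), (0.28-0j)],[(-1.31+0j), 1.76-0.00j, 0.39-0.00j],[0.07-0.00j, (-0.09+0j), (-0.02+0j)]]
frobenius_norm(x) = 6.26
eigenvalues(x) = [(2.17+1.2j), (2.17-1.2j), (0.79+0j)]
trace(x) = 5.13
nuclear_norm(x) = 8.47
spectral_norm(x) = 5.81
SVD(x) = [[0.65, -0.6, 0.46], [0.4, -0.25, -0.88], [0.65, 0.76, 0.08]] @ diag([5.80753219789702, 2.297640920359008, 0.36580865419126807]) @ [[-0.02, 0.18, 0.98], [-0.91, 0.4, -0.09], [-0.41, -0.90, 0.15]]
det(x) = 4.88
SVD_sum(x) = [[-0.07, 0.67, 3.72], [-0.04, 0.41, 2.28], [-0.07, 0.66, 3.69]] + [[1.26, -0.56, 0.12], [0.52, -0.23, 0.05], [-1.59, 0.7, -0.16]] + [[-0.07,-0.15,0.03], [0.13,0.29,-0.05], [-0.01,-0.03,0.00]]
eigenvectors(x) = [[(0.78+0j), (0.78-0j), 0.58+0.00j], [(0.53-0.05j), 0.53+0.05j, 0.81+0.00j], [(0.22+0.24j), 0.22-0.24j, (-0.04+0j)]]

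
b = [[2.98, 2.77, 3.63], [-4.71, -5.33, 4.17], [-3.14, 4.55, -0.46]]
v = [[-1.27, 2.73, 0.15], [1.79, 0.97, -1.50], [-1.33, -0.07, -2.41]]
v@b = [[-17.11, -17.39, 6.70], [5.48, -7.04, 11.23], [3.93, -14.28, -4.01]]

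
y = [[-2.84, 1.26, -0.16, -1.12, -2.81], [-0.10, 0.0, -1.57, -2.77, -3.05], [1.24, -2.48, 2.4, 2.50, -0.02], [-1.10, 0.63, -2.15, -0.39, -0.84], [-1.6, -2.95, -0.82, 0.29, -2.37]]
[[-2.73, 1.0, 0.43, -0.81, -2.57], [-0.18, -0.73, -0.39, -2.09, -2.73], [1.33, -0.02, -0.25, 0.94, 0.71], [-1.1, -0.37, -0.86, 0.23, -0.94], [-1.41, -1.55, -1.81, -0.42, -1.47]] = y @[[0.93,  -0.04,  0.02,  0.01,  0.01], [-0.04,  0.59,  0.39,  0.22,  -0.16], [0.02,  0.39,  0.52,  -0.22,  0.06], [0.01,  0.22,  -0.22,  0.8,  0.07], [0.01,  -0.16,  0.06,  0.07,  0.80]]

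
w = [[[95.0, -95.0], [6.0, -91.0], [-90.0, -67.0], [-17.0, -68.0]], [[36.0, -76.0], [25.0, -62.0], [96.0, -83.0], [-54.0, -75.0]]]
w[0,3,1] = -68.0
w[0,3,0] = -17.0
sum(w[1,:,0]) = 103.0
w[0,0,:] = [95.0, -95.0]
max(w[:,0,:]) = 95.0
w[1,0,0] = 36.0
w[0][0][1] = -95.0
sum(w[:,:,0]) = 97.0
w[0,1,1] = -91.0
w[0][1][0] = 6.0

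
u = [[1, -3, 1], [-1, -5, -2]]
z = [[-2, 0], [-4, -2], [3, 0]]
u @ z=[[13, 6], [16, 10]]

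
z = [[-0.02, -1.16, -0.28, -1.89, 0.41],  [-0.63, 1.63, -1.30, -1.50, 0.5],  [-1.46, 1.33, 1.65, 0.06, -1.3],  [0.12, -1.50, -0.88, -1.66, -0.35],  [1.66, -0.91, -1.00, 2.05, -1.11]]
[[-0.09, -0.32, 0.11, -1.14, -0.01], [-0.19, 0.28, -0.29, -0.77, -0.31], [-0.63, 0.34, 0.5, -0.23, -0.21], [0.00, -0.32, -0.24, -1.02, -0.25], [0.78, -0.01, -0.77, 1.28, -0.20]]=z@ [[0.41, 0.03, -0.05, 0.03, -0.01], [0.03, 0.22, -0.01, 0.02, -0.08], [-0.05, -0.01, 0.38, -0.08, 0.14], [0.03, 0.02, -0.08, 0.62, 0.09], [-0.01, -0.08, 0.14, 0.09, 0.27]]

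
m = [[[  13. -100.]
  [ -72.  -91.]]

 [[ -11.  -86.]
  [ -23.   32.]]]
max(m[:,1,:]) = 32.0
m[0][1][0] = -72.0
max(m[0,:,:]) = 13.0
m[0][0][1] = -100.0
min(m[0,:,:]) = -100.0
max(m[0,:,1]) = -91.0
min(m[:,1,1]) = -91.0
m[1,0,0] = -11.0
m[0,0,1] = -100.0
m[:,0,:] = [[13.0, -100.0], [-11.0, -86.0]]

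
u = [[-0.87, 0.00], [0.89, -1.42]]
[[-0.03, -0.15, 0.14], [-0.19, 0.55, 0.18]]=u@[[0.03, 0.17, -0.16],  [0.15, -0.28, -0.23]]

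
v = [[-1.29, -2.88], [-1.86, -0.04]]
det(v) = -5.31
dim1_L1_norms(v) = [4.17, 1.9]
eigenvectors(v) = [[-0.85, 0.69], [-0.52, -0.72]]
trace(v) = -1.33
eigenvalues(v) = [-3.06, 1.73]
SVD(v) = [[-0.95, -0.32], [-0.32, 0.95]] @ diag([3.2890736236291587, 1.6129769677050434]) @ [[0.55, 0.83], [-0.83, 0.55]]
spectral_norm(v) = 3.29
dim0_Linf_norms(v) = [1.86, 2.88]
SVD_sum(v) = [[-1.72, -2.59], [-0.59, -0.89]] + [[0.43, -0.29], [-1.27, 0.85]]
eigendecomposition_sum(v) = [[-1.93, -1.84], [-1.19, -1.13]] + [[0.64, -1.04], [-0.67, 1.09]]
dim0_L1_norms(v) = [3.15, 2.92]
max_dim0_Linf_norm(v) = 2.88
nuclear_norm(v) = 4.90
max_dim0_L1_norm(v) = 3.15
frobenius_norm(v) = 3.66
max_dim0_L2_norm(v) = 2.88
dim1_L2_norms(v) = [3.16, 1.86]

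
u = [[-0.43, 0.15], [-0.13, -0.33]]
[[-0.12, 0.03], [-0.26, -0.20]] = u@[[0.49, 0.12],  [0.61, 0.55]]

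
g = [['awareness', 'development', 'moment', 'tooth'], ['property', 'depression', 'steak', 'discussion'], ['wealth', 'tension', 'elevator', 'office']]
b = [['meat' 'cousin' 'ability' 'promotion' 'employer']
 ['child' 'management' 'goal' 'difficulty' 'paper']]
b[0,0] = 'meat'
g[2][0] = 'wealth'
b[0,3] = 'promotion'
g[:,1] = ['development', 'depression', 'tension']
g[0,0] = 'awareness'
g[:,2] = ['moment', 'steak', 'elevator']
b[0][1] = 'cousin'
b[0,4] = 'employer'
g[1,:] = ['property', 'depression', 'steak', 'discussion']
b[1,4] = 'paper'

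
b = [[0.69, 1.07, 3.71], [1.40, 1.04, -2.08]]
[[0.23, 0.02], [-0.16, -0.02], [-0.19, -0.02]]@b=[[0.19, 0.27, 0.81], [-0.14, -0.19, -0.55], [-0.16, -0.22, -0.66]]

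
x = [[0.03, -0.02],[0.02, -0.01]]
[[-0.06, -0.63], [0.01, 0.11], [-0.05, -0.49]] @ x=[[-0.01, 0.01], [0.0, -0.0], [-0.01, 0.01]]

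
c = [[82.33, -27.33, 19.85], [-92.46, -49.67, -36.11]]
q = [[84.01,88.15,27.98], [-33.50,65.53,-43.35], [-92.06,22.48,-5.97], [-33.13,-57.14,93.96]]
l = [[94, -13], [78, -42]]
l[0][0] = 94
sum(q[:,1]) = 119.02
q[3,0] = -33.13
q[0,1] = 88.15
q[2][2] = -5.97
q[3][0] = -33.13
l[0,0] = 94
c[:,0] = [82.33, -92.46]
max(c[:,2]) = 19.85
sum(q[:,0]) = -74.68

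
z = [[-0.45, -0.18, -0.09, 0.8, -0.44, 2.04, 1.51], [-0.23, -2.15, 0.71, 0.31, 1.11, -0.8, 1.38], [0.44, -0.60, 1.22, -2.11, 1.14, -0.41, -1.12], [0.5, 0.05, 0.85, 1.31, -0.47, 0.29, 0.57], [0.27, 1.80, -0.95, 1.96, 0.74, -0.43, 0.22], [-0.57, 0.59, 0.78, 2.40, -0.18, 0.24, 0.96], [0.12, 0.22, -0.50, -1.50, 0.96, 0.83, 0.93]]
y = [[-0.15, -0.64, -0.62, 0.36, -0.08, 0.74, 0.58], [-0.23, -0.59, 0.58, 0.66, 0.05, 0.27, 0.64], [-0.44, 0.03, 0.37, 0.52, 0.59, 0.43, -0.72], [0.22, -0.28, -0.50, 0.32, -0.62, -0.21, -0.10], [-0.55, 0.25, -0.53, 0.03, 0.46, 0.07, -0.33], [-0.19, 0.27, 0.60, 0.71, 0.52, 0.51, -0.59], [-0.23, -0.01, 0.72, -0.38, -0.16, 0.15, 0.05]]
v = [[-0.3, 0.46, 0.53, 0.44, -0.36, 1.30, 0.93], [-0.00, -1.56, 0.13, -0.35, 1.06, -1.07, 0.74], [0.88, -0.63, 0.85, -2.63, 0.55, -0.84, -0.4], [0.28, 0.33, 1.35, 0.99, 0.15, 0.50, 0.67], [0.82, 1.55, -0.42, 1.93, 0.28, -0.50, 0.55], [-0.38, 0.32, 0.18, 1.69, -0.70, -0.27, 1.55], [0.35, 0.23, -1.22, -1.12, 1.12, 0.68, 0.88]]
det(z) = -51.49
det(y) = 0.16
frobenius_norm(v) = 6.45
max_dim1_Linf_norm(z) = 2.4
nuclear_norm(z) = 15.96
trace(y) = 0.97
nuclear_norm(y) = 6.96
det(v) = 0.11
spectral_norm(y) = 1.98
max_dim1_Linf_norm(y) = 0.74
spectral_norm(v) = 4.65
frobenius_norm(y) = 3.11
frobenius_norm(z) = 7.14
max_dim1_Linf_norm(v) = 2.63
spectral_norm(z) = 4.92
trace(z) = 1.84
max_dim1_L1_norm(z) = 7.04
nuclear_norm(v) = 14.32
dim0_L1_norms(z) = [2.58, 5.59, 5.1, 10.39, 5.04, 5.04, 6.69]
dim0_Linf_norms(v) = [0.88, 1.56, 1.35, 2.63, 1.12, 1.3, 1.55]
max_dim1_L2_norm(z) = 3.04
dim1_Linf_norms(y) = [0.74, 0.66, 0.72, 0.62, 0.55, 0.71, 0.72]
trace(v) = 0.87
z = v + y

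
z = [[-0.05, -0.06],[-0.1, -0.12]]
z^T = [[-0.05, -0.1], [-0.06, -0.12]]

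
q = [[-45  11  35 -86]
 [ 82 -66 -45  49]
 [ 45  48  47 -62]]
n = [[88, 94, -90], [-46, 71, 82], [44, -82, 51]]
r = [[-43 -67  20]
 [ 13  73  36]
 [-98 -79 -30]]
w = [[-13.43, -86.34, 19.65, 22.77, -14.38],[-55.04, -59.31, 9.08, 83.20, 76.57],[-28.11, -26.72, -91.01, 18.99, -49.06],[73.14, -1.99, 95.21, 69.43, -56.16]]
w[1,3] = 83.2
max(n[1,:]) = 82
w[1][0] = -55.04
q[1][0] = 82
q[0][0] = -45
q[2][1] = 48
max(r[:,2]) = 36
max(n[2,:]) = 51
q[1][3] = 49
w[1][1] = -59.31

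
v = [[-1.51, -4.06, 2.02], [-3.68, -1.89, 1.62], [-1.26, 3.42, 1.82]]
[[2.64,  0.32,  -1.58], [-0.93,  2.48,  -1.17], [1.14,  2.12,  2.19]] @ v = [[-3.17, -16.73, 2.98], [-6.25, -4.91, 0.01], [-12.28, -1.15, 9.72]]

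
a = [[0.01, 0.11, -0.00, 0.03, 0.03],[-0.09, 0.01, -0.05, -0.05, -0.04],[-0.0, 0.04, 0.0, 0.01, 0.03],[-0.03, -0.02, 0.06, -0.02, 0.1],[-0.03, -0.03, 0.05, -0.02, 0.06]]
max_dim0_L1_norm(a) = 0.26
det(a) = 0.00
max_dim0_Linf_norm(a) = 0.11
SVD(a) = [[0.01, 0.79, 0.46, 0.36, -0.18], [-0.36, -0.47, 0.81, -0.02, -0.03], [0.1, 0.3, 0.23, -0.64, 0.66], [0.76, -0.11, 0.25, -0.34, -0.48], [0.53, -0.23, 0.14, 0.59, 0.55]] @ diag([0.1577026517192993, 0.135315299552353, 0.10800002893702837, 0.012345506986344157, 0.0017959829090297844]) @ [[-0.04, -0.19, 0.57, -0.04, 0.8], [0.44, 0.77, 0.04, 0.42, 0.20], [-0.74, 0.55, -0.17, -0.3, 0.2], [-0.19, 0.20, 0.80, 0.01, -0.54], [-0.47, -0.20, -0.06, 0.86, 0.02]]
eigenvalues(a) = [(-0+0.11j), (-0-0.11j), (0.08+0j), (-0.01+0j), (-0.01+0j)]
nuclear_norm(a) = 0.42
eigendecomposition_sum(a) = [[0.05j, (0.05-0j), 0.01+0.00j, 0.01+0.03j, 0.03-0.02j], [-0.05+0.00j, -0.00+0.05j, -0.00+0.01j, -0.03+0.01j, (0.01+0.03j)], [(-0+0.02j), (0.02+0j), 0.00+0.00j, 0.01j, (0.01-0j)], [(-0.01-0j), -0.00+0.01j, -0.00+0.00j, (-0.01+0j), 0.01j], [-0.01-0.01j, (-0.01+0.01j), (-0+0j), -0.01-0.00j, -0.00+0.01j]] + [[-0.05j,(0.05+0j),(0.01-0j),0.01-0.03j,0.03+0.02j], [-0.05-0.00j,(-0-0.05j),-0.00-0.01j,-0.03-0.01j,0.01-0.03j], [-0.00-0.02j,0.02-0.00j,0.00-0.00j,0.00-0.01j,(0.01+0j)], [-0.01+0.00j,(-0-0.01j),-0.00-0.00j,(-0.01-0j),-0.01j], [(-0.01+0.01j),-0.01-0.01j,-0.00-0.00j,-0.01+0.00j,-0.00-0.01j]] + [[0j, 0.01+0.00j, (-0.02-0j), 0.00+0.00j, (-0.03-0j)], [(0.01+0j), (0.01+0j), (-0.04-0j), 0j, (-0.06-0j)], [-0.00-0.00j, -0.00-0.00j, 0j, -0.00-0.00j, 0j], [(-0.01-0j), (-0.02-0j), (0.06+0j), -0.01-0.00j, 0.09+0.00j], [(-0.01-0j), -0.01-0.00j, 0.05+0.00j, (-0-0j), 0.06+0.00j]] + [[(-0.01-0j),-0.00-0.00j,0.03-0.00j,-0.01+0.00j,0.01-0.00j],[(-0-0j),(-0-0j),0.00-0.00j,-0.00+0.00j,0.00-0.00j],[0.01+0.00j,0.00+0.00j,(-0.02+0j),(0.01-0j),(-0.01+0j)],[(0.02+0j),0.00+0.00j,(-0.05+0j),0.02-0.00j,(-0.02+0j)],[-0.01-0.00j,-0.00-0.00j,(0.02-0j),-0.01+0.00j,(0.01-0j)]] + [[(0.01+0j), 0j, -0.03+0.00j, 0.02-0.00j, (-0.01+0j)], [0.00+0.00j, 0.00+0.00j, (-0.01+0j), -0j, (-0+0j)], [(-0-0j), (-0-0j), 0.01-0.00j, (-0.01+0j), 0.01-0.00j], [-0.02-0.00j, -0.00-0.00j, 0.05-0.00j, -0.03+0.00j, 0.02-0.00j], [0j, 0.00+0.00j, (-0.01+0j), (0.01-0j), (-0.01+0j)]]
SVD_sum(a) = [[-0.00, -0.0, 0.0, -0.00, 0.00], [0.0, 0.01, -0.03, 0.00, -0.05], [-0.00, -0.0, 0.01, -0.0, 0.01], [-0.00, -0.02, 0.07, -0.01, 0.10], [-0.0, -0.02, 0.05, -0.0, 0.07]] + [[0.05, 0.08, 0.0, 0.05, 0.02],  [-0.03, -0.05, -0.00, -0.03, -0.01],  [0.02, 0.03, 0.0, 0.02, 0.01],  [-0.01, -0.01, -0.0, -0.01, -0.00],  [-0.01, -0.02, -0.00, -0.01, -0.01]] + [[-0.04, 0.03, -0.01, -0.01, 0.01], [-0.06, 0.05, -0.02, -0.03, 0.02], [-0.02, 0.01, -0.00, -0.01, 0.00], [-0.02, 0.01, -0.00, -0.01, 0.01], [-0.01, 0.01, -0.00, -0.00, 0.0]] + [[-0.0, 0.0, 0.0, 0.00, -0.00], [0.0, -0.0, -0.0, -0.0, 0.0], [0.0, -0.00, -0.01, -0.00, 0.00], [0.00, -0.00, -0.0, -0.0, 0.00], [-0.00, 0.0, 0.01, 0.0, -0.0]] + [[0.0, 0.0, 0.00, -0.00, -0.0], [0.0, 0.00, 0.0, -0.00, -0.00], [-0.0, -0.0, -0.00, 0.00, 0.0], [0.0, 0.00, 0.00, -0.00, -0.00], [-0.00, -0.0, -0.0, 0.00, 0.0]]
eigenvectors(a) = [[-0.69+0.00j, (-0.69-0j), (-0.25+0j), -0.49+0.00j, (0.5+0j)], [0.05-0.64j, 0.05+0.64j, (-0.48+0j), -0.05+0.00j, 0.09+0.00j], [-0.27-0.04j, (-0.27+0.04j), 0.03+0.00j, 0.35+0.00j, (-0.23+0j)], [0.01-0.13j, 0.01+0.13j, 0.68+0.00j, (0.75+0j), -0.80+0.00j], [(0.11-0.11j), (0.11+0.11j), 0.49+0.00j, (-0.28+0j), 0.20+0.00j]]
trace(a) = 0.06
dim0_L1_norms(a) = [0.16, 0.21, 0.16, 0.13, 0.26]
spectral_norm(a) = 0.16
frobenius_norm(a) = 0.23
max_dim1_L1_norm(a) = 0.24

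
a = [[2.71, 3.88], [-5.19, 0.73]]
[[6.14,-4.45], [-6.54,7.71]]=a @ [[1.35,  -1.5], [0.64,  -0.10]]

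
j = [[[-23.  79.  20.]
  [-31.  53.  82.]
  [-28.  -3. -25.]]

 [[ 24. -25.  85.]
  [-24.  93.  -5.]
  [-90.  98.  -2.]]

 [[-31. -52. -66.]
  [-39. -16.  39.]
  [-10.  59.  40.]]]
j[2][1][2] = 39.0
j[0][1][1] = 53.0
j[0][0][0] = -23.0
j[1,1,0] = -24.0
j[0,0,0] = -23.0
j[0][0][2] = 20.0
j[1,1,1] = 93.0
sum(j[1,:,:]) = 154.0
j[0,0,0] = -23.0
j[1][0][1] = -25.0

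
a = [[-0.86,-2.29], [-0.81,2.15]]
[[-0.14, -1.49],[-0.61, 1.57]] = a@[[0.46,  -0.11],[-0.11,  0.69]]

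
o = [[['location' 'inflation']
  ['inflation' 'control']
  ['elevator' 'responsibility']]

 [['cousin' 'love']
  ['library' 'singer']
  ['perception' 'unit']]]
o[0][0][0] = 'location'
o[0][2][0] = 'elevator'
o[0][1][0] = 'inflation'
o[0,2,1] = 'responsibility'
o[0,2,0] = 'elevator'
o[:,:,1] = [['inflation', 'control', 'responsibility'], ['love', 'singer', 'unit']]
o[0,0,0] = 'location'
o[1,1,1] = 'singer'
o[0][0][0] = 'location'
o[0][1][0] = 'inflation'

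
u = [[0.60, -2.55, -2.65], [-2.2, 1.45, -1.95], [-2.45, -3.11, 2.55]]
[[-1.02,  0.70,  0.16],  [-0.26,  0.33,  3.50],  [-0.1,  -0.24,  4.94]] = u @ [[0.04, -0.02, -1.71], [0.18, -0.07, -0.34], [0.22, -0.2, -0.12]]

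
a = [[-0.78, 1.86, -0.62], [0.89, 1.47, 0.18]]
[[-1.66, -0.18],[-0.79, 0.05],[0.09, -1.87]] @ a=[[1.13, -3.35, 1.0], [0.66, -1.40, 0.50], [-1.73, -2.58, -0.39]]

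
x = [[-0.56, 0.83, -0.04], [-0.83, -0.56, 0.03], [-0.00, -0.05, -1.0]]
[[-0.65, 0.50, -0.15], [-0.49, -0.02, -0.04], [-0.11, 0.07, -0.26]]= x @ [[0.77,-0.26,0.12], [-0.26,0.42,-0.09], [0.12,-0.09,0.26]]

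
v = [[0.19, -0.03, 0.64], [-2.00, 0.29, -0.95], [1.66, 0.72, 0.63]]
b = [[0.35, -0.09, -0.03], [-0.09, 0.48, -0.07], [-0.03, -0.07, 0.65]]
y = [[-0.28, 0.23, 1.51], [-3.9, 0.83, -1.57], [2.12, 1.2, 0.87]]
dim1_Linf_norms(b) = [0.35, 0.48, 0.65]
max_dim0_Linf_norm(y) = 3.9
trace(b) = 1.48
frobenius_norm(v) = 3.02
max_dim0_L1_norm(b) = 0.75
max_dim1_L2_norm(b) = 0.65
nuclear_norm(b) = 1.48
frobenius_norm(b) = 0.90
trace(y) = 1.42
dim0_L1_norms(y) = [6.3, 2.26, 3.95]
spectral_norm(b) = 0.68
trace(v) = 1.11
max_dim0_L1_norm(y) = 6.3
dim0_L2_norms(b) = [0.36, 0.49, 0.65]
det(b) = 0.10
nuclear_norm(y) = 7.76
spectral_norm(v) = 2.88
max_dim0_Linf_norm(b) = 0.65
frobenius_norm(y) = 5.24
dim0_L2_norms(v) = [2.61, 0.78, 1.31]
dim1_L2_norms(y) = [1.55, 4.29, 2.59]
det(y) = -10.44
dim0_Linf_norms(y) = [3.9, 1.2, 1.57]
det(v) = -1.06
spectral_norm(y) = 4.80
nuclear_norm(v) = 4.12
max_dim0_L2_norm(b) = 0.65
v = b @ y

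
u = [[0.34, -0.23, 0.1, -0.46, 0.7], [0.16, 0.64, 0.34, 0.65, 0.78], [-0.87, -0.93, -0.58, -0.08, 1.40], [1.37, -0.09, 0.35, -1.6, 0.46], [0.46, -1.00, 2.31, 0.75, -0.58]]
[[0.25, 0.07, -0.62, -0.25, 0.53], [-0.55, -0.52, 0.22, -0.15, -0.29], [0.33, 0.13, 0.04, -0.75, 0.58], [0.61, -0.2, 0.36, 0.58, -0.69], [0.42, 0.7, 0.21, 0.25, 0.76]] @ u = [[0.54, 0.06, 1.55, 0.78, -1.06], [-0.80, -0.11, -1.08, -0.08, -0.38], [-0.66, -0.54, 1.13, 1.56, -0.29], [0.34, 0.03, -1.61, -1.88, 1.44], [0.76, -0.63, 2.00, 0.41, 0.81]]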